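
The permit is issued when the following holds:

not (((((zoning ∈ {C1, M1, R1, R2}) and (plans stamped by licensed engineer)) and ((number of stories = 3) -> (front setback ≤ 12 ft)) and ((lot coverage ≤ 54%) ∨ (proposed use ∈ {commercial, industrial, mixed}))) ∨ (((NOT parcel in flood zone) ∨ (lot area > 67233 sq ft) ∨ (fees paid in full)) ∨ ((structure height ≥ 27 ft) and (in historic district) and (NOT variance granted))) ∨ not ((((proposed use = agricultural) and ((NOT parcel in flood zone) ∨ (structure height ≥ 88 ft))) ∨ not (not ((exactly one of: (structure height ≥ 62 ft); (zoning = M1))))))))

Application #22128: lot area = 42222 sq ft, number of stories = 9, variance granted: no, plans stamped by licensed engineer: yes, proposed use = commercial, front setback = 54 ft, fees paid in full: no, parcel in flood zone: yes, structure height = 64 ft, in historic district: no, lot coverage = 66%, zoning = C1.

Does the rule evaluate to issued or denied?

Atomic conditions:
  zoning ∈ {C1, M1, R1, R2}: C1 is in the set → true
  plans stamped by licensed engineer: yes → true
  number of stories = 3: 9 == 3 is false
  front setback ≤ 12 ft: 54 ≤ 12 is false
  lot coverage ≤ 54%: 66 ≤ 54 is false
  proposed use ∈ {commercial, industrial, mixed}: commercial is in the set → true
  NOT parcel in flood zone: yes → false
  lot area > 67233 sq ft: 42222 > 67233 is false
  fees paid in full: no → false
  structure height ≥ 27 ft: 64 ≥ 27 is true
  in historic district: no → false
  NOT variance granted: no → true
  proposed use = agricultural: commercial == agricultural is false
  structure height ≥ 88 ft: 64 ≥ 88 is false
  structure height ≥ 62 ft: 64 ≥ 62 is true
  zoning = M1: C1 == M1 is false
Combine:
[1.1.1] true AND true = true
[1.1.2] false → false (antecedent false ⇒ implication holds) = true
[1.1.3] false OR true = true
[1.1] true AND true AND true = true
[1.2.1] false OR false OR false = false
[1.2.2] true AND false AND true = false
[1.2] false OR false = false
[1.3.1.1.2] false OR false = false
[1.3.1.1] false AND false = false
[1.3.1.2.1.1] exactly-one(true, false) = true
[1.3.1.2.1] NOT true = false
[1.3.1.2] NOT false = true
[1.3.1] false OR true = true
[1.3] NOT true = false
[1] true OR false OR false = true
[root] NOT true = false
Overall: false → denied

Denied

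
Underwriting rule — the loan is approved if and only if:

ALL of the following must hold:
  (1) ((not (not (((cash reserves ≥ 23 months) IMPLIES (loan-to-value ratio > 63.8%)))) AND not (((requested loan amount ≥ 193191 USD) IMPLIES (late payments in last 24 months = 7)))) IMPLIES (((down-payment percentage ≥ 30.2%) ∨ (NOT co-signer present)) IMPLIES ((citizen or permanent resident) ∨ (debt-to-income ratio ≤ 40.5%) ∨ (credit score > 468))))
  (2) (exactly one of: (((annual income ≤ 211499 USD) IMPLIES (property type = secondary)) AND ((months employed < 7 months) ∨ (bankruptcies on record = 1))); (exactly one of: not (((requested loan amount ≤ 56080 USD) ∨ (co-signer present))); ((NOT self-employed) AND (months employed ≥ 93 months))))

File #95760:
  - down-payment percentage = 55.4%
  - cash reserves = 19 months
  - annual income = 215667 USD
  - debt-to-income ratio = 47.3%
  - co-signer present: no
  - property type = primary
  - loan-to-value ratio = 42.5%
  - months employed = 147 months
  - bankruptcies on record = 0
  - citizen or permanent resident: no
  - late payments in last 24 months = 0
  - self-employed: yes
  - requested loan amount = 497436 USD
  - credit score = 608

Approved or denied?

Approved

Atomic conditions:
  cash reserves ≥ 23 months: 19 ≥ 23 is false
  loan-to-value ratio > 63.8%: 42.5 > 63.8 is false
  requested loan amount ≥ 193191 USD: 497436 ≥ 193191 is true
  late payments in last 24 months = 7: 0 == 7 is false
  down-payment percentage ≥ 30.2%: 55.4 ≥ 30.2 is true
  NOT co-signer present: no → true
  citizen or permanent resident: no → false
  debt-to-income ratio ≤ 40.5%: 47.3 ≤ 40.5 is false
  credit score > 468: 608 > 468 is true
  annual income ≤ 211499 USD: 215667 ≤ 211499 is false
  property type = secondary: primary == secondary is false
  months employed < 7 months: 147 < 7 is false
  bankruptcies on record = 1: 0 == 1 is false
  requested loan amount ≤ 56080 USD: 497436 ≤ 56080 is false
  co-signer present: no → false
  NOT self-employed: yes → false
  months employed ≥ 93 months: 147 ≥ 93 is true
Combine:
[1.1.1.1.1] false → false (antecedent false ⇒ implication holds) = true
[1.1.1.1] NOT true = false
[1.1.1] NOT false = true
[1.1.2.1] true → false = false
[1.1.2] NOT false = true
[1.1] true AND true = true
[1.2.1] true OR true = true
[1.2.2] false OR false OR true = true
[1.2] true → true = true
[1] true → true = true
[2.1.1] false → false (antecedent false ⇒ implication holds) = true
[2.1.2] false OR false = false
[2.1] true AND false = false
[2.2.1.1] false OR false = false
[2.2.1] NOT false = true
[2.2.2] false AND true = false
[2.2] exactly-one(true, false) = true
[2] exactly-one(false, true) = true
[root] true AND true = true
Overall: true → approved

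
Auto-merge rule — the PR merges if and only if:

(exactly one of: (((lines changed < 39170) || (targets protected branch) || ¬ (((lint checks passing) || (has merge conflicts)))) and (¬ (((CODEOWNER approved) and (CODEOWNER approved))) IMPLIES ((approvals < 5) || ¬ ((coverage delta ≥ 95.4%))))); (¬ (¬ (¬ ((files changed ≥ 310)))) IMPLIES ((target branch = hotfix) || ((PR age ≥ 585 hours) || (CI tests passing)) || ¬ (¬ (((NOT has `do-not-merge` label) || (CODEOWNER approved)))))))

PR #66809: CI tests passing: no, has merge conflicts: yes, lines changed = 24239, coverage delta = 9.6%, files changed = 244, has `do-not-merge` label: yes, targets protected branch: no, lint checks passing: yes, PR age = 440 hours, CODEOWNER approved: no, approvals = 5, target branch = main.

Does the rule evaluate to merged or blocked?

Merged

Atomic conditions:
  lines changed < 39170: 24239 < 39170 is true
  targets protected branch: no → false
  lint checks passing: yes → true
  has merge conflicts: yes → true
  CODEOWNER approved: no → false
  approvals < 5: 5 < 5 is false
  coverage delta ≥ 95.4%: 9.6 ≥ 95.4 is false
  files changed ≥ 310: 244 ≥ 310 is false
  target branch = hotfix: main == hotfix is false
  PR age ≥ 585 hours: 440 ≥ 585 is false
  CI tests passing: no → false
  NOT has `do-not-merge` label: yes → false
Combine:
[1.1.3.1] true OR true = true
[1.1.3] NOT true = false
[1.1] true OR false OR false = true
[1.2.1.1] false AND false = false
[1.2.1] NOT false = true
[1.2.2.2] NOT false = true
[1.2.2] false OR true = true
[1.2] true → true = true
[1] true AND true = true
[2.1.1.1] NOT false = true
[2.1.1] NOT true = false
[2.1] NOT false = true
[2.2.2] false OR false = false
[2.2.3.1.1] false OR false = false
[2.2.3.1] NOT false = true
[2.2.3] NOT true = false
[2.2] false OR false OR false = false
[2] true → false = false
[root] exactly-one(true, false) = true
Overall: true → merged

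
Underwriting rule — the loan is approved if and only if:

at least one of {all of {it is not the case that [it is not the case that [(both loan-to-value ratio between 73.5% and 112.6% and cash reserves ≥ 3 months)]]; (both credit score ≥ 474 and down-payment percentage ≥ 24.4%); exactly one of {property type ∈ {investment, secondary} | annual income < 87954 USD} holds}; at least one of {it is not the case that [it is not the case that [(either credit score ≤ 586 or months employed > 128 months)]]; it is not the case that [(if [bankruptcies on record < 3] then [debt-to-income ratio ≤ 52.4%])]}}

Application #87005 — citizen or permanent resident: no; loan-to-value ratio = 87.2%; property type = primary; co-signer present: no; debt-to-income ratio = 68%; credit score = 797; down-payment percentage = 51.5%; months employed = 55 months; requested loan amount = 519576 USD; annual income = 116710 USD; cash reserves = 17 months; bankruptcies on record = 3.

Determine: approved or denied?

Atomic conditions:
  loan-to-value ratio between 73.5% and 112.6%: 87.2 in [73.5, 112.6] is true
  cash reserves ≥ 3 months: 17 ≥ 3 is true
  credit score ≥ 474: 797 ≥ 474 is true
  down-payment percentage ≥ 24.4%: 51.5 ≥ 24.4 is true
  property type ∈ {investment, secondary}: primary is not in the set → false
  annual income < 87954 USD: 116710 < 87954 is false
  credit score ≤ 586: 797 ≤ 586 is false
  months employed > 128 months: 55 > 128 is false
  bankruptcies on record < 3: 3 < 3 is false
  debt-to-income ratio ≤ 52.4%: 68 ≤ 52.4 is false
Combine:
[1.1.1.1] true AND true = true
[1.1.1] NOT true = false
[1.1] NOT false = true
[1.2] true AND true = true
[1.3] exactly-one(false, false) = false
[1] true AND true AND false = false
[2.1.1.1] false OR false = false
[2.1.1] NOT false = true
[2.1] NOT true = false
[2.2.1] false → false (antecedent false ⇒ implication holds) = true
[2.2] NOT true = false
[2] false OR false = false
[root] false OR false = false
Overall: false → denied

Denied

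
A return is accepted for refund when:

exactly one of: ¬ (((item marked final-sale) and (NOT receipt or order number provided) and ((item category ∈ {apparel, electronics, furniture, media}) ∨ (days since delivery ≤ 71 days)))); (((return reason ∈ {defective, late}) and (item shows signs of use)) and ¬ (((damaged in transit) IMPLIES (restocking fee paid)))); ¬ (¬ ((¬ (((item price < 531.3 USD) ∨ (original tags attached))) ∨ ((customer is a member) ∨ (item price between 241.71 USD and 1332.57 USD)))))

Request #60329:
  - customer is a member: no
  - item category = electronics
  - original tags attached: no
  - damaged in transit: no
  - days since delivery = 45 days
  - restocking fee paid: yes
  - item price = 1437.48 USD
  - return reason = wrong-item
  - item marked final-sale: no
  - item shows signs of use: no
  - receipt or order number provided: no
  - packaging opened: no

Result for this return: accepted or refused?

Refused

Atomic conditions:
  item marked final-sale: no → false
  NOT receipt or order number provided: no → true
  item category ∈ {apparel, electronics, furniture, media}: electronics is in the set → true
  days since delivery ≤ 71 days: 45 ≤ 71 is true
  return reason ∈ {defective, late}: wrong-item is not in the set → false
  item shows signs of use: no → false
  damaged in transit: no → false
  restocking fee paid: yes → true
  item price < 531.3 USD: 1437.48 < 531.3 is false
  original tags attached: no → false
  customer is a member: no → false
  item price between 241.71 USD and 1332.57 USD: 1437.48 in [241.71, 1332.57] is false
Combine:
[1.1.3] true OR true = true
[1.1] false AND true AND true = false
[1] NOT false = true
[2.1] false AND false = false
[2.2.1] false → true (antecedent false ⇒ implication holds) = true
[2.2] NOT true = false
[2] false AND false = false
[3.1.1.1.1] false OR false = false
[3.1.1.1] NOT false = true
[3.1.1.2] false OR false = false
[3.1.1] true OR false = true
[3.1] NOT true = false
[3] NOT false = true
[root] exactly-one(true, false, true) = false
Overall: false → refused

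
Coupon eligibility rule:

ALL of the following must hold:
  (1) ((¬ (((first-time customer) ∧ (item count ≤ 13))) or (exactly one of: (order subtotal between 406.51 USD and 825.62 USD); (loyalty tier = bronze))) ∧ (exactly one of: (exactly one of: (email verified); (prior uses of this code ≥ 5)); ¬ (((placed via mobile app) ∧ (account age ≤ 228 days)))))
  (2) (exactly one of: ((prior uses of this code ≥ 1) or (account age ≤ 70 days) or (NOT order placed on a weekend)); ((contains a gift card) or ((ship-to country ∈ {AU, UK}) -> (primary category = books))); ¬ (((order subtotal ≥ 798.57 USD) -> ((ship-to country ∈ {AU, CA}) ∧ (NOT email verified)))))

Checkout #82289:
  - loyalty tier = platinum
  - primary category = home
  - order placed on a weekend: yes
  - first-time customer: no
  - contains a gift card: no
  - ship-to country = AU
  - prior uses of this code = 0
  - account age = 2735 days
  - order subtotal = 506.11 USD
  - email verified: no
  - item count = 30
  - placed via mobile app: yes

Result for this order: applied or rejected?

Atomic conditions:
  first-time customer: no → false
  item count ≤ 13: 30 ≤ 13 is false
  order subtotal between 406.51 USD and 825.62 USD: 506.11 in [406.51, 825.62] is true
  loyalty tier = bronze: platinum == bronze is false
  email verified: no → false
  prior uses of this code ≥ 5: 0 ≥ 5 is false
  placed via mobile app: yes → true
  account age ≤ 228 days: 2735 ≤ 228 is false
  prior uses of this code ≥ 1: 0 ≥ 1 is false
  account age ≤ 70 days: 2735 ≤ 70 is false
  NOT order placed on a weekend: yes → false
  contains a gift card: no → false
  ship-to country ∈ {AU, UK}: AU is in the set → true
  primary category = books: home == books is false
  order subtotal ≥ 798.57 USD: 506.11 ≥ 798.57 is false
  ship-to country ∈ {AU, CA}: AU is in the set → true
  NOT email verified: no → true
Combine:
[1.1.1.1] false AND false = false
[1.1.1] NOT false = true
[1.1.2] exactly-one(true, false) = true
[1.1] true OR true = true
[1.2.1] exactly-one(false, false) = false
[1.2.2.1] true AND false = false
[1.2.2] NOT false = true
[1.2] exactly-one(false, true) = true
[1] true AND true = true
[2.1] false OR false OR false = false
[2.2.2] true → false = false
[2.2] false OR false = false
[2.3.1.2] true AND true = true
[2.3.1] false → true (antecedent false ⇒ implication holds) = true
[2.3] NOT true = false
[2] exactly-one(false, false, false) = false
[root] true AND false = false
Overall: false → rejected

Rejected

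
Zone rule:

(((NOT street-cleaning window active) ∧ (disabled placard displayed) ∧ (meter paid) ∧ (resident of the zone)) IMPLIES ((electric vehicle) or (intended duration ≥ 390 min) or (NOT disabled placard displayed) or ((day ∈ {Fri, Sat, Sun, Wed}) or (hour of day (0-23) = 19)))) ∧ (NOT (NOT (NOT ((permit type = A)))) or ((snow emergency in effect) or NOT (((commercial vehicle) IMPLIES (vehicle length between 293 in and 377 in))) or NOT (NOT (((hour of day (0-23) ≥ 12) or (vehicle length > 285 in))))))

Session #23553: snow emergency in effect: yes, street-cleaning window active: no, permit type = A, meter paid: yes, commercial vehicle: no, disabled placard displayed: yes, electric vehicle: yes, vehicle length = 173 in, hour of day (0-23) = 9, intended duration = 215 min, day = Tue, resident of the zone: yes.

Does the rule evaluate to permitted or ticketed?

Permitted

Atomic conditions:
  NOT street-cleaning window active: no → true
  disabled placard displayed: yes → true
  meter paid: yes → true
  resident of the zone: yes → true
  electric vehicle: yes → true
  intended duration ≥ 390 min: 215 ≥ 390 is false
  NOT disabled placard displayed: yes → false
  day ∈ {Fri, Sat, Sun, Wed}: Tue is not in the set → false
  hour of day (0-23) = 19: 9 == 19 is false
  permit type = A: A == A is true
  snow emergency in effect: yes → true
  commercial vehicle: no → false
  vehicle length between 293 in and 377 in: 173 in [293, 377] is false
  hour of day (0-23) ≥ 12: 9 ≥ 12 is false
  vehicle length > 285 in: 173 > 285 is false
Combine:
[1.1] true AND true AND true AND true = true
[1.2.4] false OR false = false
[1.2] true OR false OR false OR false = true
[1] true → true = true
[2.1.1.1] NOT true = false
[2.1.1] NOT false = true
[2.1] NOT true = false
[2.2.2.1] false → false (antecedent false ⇒ implication holds) = true
[2.2.2] NOT true = false
[2.2.3.1.1] false OR false = false
[2.2.3.1] NOT false = true
[2.2.3] NOT true = false
[2.2] true OR false OR false = true
[2] false OR true = true
[root] true AND true = true
Overall: true → permitted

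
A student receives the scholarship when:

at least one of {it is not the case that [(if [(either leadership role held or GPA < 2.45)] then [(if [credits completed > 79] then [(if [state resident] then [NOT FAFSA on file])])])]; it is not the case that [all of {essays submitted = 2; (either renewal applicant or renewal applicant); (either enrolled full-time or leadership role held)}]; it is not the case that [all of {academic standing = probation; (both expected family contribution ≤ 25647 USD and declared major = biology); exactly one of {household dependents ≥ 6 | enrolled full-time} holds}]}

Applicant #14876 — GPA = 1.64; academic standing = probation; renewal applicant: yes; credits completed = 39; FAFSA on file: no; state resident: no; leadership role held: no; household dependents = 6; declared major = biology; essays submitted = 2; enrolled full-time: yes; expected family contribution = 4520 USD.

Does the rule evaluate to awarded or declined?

Awarded

Atomic conditions:
  leadership role held: no → false
  GPA < 2.45: 1.64 < 2.45 is true
  credits completed > 79: 39 > 79 is false
  state resident: no → false
  NOT FAFSA on file: no → true
  essays submitted = 2: 2 == 2 is true
  renewal applicant: yes → true
  enrolled full-time: yes → true
  academic standing = probation: probation == probation is true
  expected family contribution ≤ 25647 USD: 4520 ≤ 25647 is true
  declared major = biology: biology == biology is true
  household dependents ≥ 6: 6 ≥ 6 is true
Combine:
[1.1.1] false OR true = true
[1.1.2.2] false → true (antecedent false ⇒ implication holds) = true
[1.1.2] false → true (antecedent false ⇒ implication holds) = true
[1.1] true → true = true
[1] NOT true = false
[2.1.2] true OR true = true
[2.1.3] true OR false = true
[2.1] true AND true AND true = true
[2] NOT true = false
[3.1.2] true AND true = true
[3.1.3] exactly-one(true, true) = false
[3.1] true AND true AND false = false
[3] NOT false = true
[root] false OR false OR true = true
Overall: true → awarded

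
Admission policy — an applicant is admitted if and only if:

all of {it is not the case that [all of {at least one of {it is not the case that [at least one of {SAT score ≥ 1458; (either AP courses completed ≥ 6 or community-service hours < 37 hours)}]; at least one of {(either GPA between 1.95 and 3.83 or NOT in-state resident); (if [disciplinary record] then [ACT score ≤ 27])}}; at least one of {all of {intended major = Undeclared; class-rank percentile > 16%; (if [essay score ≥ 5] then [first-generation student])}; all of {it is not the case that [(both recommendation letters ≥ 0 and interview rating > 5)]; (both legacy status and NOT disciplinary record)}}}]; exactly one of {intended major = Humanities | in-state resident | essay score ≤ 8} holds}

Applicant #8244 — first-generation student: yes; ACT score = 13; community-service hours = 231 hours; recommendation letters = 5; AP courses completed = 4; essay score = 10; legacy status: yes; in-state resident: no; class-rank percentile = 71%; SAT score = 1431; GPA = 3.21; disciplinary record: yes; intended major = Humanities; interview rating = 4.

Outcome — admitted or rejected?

Admitted

Atomic conditions:
  SAT score ≥ 1458: 1431 ≥ 1458 is false
  AP courses completed ≥ 6: 4 ≥ 6 is false
  community-service hours < 37 hours: 231 < 37 is false
  GPA between 1.95 and 3.83: 3.21 in [1.95, 3.83] is true
  NOT in-state resident: no → true
  disciplinary record: yes → true
  ACT score ≤ 27: 13 ≤ 27 is true
  intended major = Undeclared: Humanities == Undeclared is false
  class-rank percentile > 16%: 71 > 16 is true
  essay score ≥ 5: 10 ≥ 5 is true
  first-generation student: yes → true
  recommendation letters ≥ 0: 5 ≥ 0 is true
  interview rating > 5: 4 > 5 is false
  legacy status: yes → true
  NOT disciplinary record: yes → false
  intended major = Humanities: Humanities == Humanities is true
  in-state resident: no → false
  essay score ≤ 8: 10 ≤ 8 is false
Combine:
[1.1.1.1.1.2] false OR false = false
[1.1.1.1.1] false OR false = false
[1.1.1.1] NOT false = true
[1.1.1.2.1] true OR true = true
[1.1.1.2.2] true → true = true
[1.1.1.2] true OR true = true
[1.1.1] true OR true = true
[1.1.2.1.3] true → true = true
[1.1.2.1] false AND true AND true = false
[1.1.2.2.1.1] true AND false = false
[1.1.2.2.1] NOT false = true
[1.1.2.2.2] true AND false = false
[1.1.2.2] true AND false = false
[1.1.2] false OR false = false
[1.1] true AND false = false
[1] NOT false = true
[2] exactly-one(true, false, false) = true
[root] true AND true = true
Overall: true → admitted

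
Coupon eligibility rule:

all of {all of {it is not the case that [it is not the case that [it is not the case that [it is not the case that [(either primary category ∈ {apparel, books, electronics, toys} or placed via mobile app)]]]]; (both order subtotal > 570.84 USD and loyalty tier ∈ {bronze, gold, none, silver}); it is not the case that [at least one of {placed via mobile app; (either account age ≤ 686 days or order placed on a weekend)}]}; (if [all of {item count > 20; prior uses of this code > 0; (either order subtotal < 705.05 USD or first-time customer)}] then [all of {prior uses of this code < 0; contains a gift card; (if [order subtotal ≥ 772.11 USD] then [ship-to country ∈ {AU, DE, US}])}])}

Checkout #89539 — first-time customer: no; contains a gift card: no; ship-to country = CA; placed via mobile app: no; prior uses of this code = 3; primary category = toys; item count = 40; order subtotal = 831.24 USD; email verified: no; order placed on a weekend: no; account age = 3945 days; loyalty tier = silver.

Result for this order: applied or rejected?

Applied

Atomic conditions:
  primary category ∈ {apparel, books, electronics, toys}: toys is in the set → true
  placed via mobile app: no → false
  order subtotal > 570.84 USD: 831.24 > 570.84 is true
  loyalty tier ∈ {bronze, gold, none, silver}: silver is in the set → true
  account age ≤ 686 days: 3945 ≤ 686 is false
  order placed on a weekend: no → false
  item count > 20: 40 > 20 is true
  prior uses of this code > 0: 3 > 0 is true
  order subtotal < 705.05 USD: 831.24 < 705.05 is false
  first-time customer: no → false
  prior uses of this code < 0: 3 < 0 is false
  contains a gift card: no → false
  order subtotal ≥ 772.11 USD: 831.24 ≥ 772.11 is true
  ship-to country ∈ {AU, DE, US}: CA is not in the set → false
Combine:
[1.1.1.1.1.1] true OR false = true
[1.1.1.1.1] NOT true = false
[1.1.1.1] NOT false = true
[1.1.1] NOT true = false
[1.1] NOT false = true
[1.2] true AND true = true
[1.3.1.2] false OR false = false
[1.3.1] false OR false = false
[1.3] NOT false = true
[1] true AND true AND true = true
[2.1.3] false OR false = false
[2.1] true AND true AND false = false
[2.2.3] true → false = false
[2.2] false AND false AND false = false
[2] false → false (antecedent false ⇒ implication holds) = true
[root] true AND true = true
Overall: true → applied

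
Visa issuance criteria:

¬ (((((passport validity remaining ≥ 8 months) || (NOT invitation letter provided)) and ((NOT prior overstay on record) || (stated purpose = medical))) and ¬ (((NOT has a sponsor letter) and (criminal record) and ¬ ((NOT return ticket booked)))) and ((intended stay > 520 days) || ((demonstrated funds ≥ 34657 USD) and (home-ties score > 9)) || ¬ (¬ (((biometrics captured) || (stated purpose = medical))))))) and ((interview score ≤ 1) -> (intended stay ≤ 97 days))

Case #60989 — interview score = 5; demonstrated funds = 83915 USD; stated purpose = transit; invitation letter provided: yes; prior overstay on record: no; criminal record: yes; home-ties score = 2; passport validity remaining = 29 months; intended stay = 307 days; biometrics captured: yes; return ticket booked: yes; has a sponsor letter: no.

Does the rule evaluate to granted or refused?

Granted

Atomic conditions:
  passport validity remaining ≥ 8 months: 29 ≥ 8 is true
  NOT invitation letter provided: yes → false
  NOT prior overstay on record: no → true
  stated purpose = medical: transit == medical is false
  NOT has a sponsor letter: no → true
  criminal record: yes → true
  NOT return ticket booked: yes → false
  intended stay > 520 days: 307 > 520 is false
  demonstrated funds ≥ 34657 USD: 83915 ≥ 34657 is true
  home-ties score > 9: 2 > 9 is false
  biometrics captured: yes → true
  interview score ≤ 1: 5 ≤ 1 is false
  intended stay ≤ 97 days: 307 ≤ 97 is false
Combine:
[1.1.1.1] true OR false = true
[1.1.1.2] true OR false = true
[1.1.1] true AND true = true
[1.1.2.1.3] NOT false = true
[1.1.2.1] true AND true AND true = true
[1.1.2] NOT true = false
[1.1.3.2] true AND false = false
[1.1.3.3.1.1] true OR false = true
[1.1.3.3.1] NOT true = false
[1.1.3.3] NOT false = true
[1.1.3] false OR false OR true = true
[1.1] true AND false AND true = false
[1] NOT false = true
[2] false → false (antecedent false ⇒ implication holds) = true
[root] true AND true = true
Overall: true → granted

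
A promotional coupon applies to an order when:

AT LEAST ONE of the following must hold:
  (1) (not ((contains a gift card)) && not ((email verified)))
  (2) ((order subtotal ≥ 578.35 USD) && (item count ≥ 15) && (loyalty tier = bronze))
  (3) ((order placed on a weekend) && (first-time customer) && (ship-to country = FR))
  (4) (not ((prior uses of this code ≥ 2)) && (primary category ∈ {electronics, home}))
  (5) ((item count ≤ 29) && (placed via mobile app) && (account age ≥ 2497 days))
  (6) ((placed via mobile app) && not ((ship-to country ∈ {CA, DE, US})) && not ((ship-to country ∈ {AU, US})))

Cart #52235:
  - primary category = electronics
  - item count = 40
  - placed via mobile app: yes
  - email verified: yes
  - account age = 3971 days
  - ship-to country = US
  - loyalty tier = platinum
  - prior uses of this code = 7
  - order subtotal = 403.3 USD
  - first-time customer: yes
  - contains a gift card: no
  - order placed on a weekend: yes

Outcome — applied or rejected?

Rejected

Atomic conditions:
  contains a gift card: no → false
  email verified: yes → true
  order subtotal ≥ 578.35 USD: 403.3 ≥ 578.35 is false
  item count ≥ 15: 40 ≥ 15 is true
  loyalty tier = bronze: platinum == bronze is false
  order placed on a weekend: yes → true
  first-time customer: yes → true
  ship-to country = FR: US == FR is false
  prior uses of this code ≥ 2: 7 ≥ 2 is true
  primary category ∈ {electronics, home}: electronics is in the set → true
  item count ≤ 29: 40 ≤ 29 is false
  placed via mobile app: yes → true
  account age ≥ 2497 days: 3971 ≥ 2497 is true
  ship-to country ∈ {CA, DE, US}: US is in the set → true
  ship-to country ∈ {AU, US}: US is in the set → true
Combine:
[1.1] NOT false = true
[1.2] NOT true = false
[1] true AND false = false
[2] false AND true AND false = false
[3] true AND true AND false = false
[4.1] NOT true = false
[4] false AND true = false
[5] false AND true AND true = false
[6.2] NOT true = false
[6.3] NOT true = false
[6] true AND false AND false = false
[root] false OR false OR false OR false OR false OR false = false
Overall: false → rejected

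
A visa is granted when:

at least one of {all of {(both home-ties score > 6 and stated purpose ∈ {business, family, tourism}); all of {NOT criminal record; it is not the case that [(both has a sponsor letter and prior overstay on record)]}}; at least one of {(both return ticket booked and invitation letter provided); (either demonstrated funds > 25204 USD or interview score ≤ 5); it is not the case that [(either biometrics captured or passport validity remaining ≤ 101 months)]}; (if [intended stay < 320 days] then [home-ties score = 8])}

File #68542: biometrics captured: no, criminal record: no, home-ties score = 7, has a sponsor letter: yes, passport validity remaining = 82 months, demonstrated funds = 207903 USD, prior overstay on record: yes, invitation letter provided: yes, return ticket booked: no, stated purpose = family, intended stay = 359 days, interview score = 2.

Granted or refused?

Granted

Atomic conditions:
  home-ties score > 6: 7 > 6 is true
  stated purpose ∈ {business, family, tourism}: family is in the set → true
  NOT criminal record: no → true
  has a sponsor letter: yes → true
  prior overstay on record: yes → true
  return ticket booked: no → false
  invitation letter provided: yes → true
  demonstrated funds > 25204 USD: 207903 > 25204 is true
  interview score ≤ 5: 2 ≤ 5 is true
  biometrics captured: no → false
  passport validity remaining ≤ 101 months: 82 ≤ 101 is true
  intended stay < 320 days: 359 < 320 is false
  home-ties score = 8: 7 == 8 is false
Combine:
[1.1] true AND true = true
[1.2.2.1] true AND true = true
[1.2.2] NOT true = false
[1.2] true AND false = false
[1] true AND false = false
[2.1] false AND true = false
[2.2] true OR true = true
[2.3.1] false OR true = true
[2.3] NOT true = false
[2] false OR true OR false = true
[3] false → false (antecedent false ⇒ implication holds) = true
[root] false OR true OR true = true
Overall: true → granted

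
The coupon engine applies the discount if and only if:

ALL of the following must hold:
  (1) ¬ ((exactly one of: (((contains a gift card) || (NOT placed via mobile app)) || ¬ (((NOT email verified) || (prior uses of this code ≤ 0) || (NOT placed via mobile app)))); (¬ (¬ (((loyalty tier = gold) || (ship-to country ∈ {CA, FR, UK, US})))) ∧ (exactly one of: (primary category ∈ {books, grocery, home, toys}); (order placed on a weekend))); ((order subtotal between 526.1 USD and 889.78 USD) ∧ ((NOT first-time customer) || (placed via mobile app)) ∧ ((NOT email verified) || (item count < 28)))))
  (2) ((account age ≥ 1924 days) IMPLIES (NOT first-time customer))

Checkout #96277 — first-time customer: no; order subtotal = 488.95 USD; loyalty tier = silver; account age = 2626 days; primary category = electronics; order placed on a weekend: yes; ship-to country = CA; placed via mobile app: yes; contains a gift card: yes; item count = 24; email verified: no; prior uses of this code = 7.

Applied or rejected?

Atomic conditions:
  contains a gift card: yes → true
  NOT placed via mobile app: yes → false
  NOT email verified: no → true
  prior uses of this code ≤ 0: 7 ≤ 0 is false
  loyalty tier = gold: silver == gold is false
  ship-to country ∈ {CA, FR, UK, US}: CA is in the set → true
  primary category ∈ {books, grocery, home, toys}: electronics is not in the set → false
  order placed on a weekend: yes → true
  order subtotal between 526.1 USD and 889.78 USD: 488.95 in [526.1, 889.78] is false
  NOT first-time customer: no → true
  placed via mobile app: yes → true
  item count < 28: 24 < 28 is true
  account age ≥ 1924 days: 2626 ≥ 1924 is true
Combine:
[1.1.1.1] true OR false = true
[1.1.1.2.1] true OR false OR false = true
[1.1.1.2] NOT true = false
[1.1.1] true OR false = true
[1.1.2.1.1.1] false OR true = true
[1.1.2.1.1] NOT true = false
[1.1.2.1] NOT false = true
[1.1.2.2] exactly-one(false, true) = true
[1.1.2] true AND true = true
[1.1.3.2] true OR true = true
[1.1.3.3] true OR true = true
[1.1.3] false AND true AND true = false
[1.1] exactly-one(true, true, false) = false
[1] NOT false = true
[2] true → true = true
[root] true AND true = true
Overall: true → applied

Applied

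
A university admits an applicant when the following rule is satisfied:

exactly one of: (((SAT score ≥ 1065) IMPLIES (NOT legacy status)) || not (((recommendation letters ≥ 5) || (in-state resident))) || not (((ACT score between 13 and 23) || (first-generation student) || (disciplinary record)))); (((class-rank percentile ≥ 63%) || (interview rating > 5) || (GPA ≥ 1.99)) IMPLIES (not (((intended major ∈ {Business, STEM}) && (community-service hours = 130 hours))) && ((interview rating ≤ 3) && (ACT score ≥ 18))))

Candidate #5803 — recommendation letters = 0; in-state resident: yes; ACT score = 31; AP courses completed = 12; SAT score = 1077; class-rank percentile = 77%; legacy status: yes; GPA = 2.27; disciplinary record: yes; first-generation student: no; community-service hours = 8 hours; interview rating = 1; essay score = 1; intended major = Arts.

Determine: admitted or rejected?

Admitted

Atomic conditions:
  SAT score ≥ 1065: 1077 ≥ 1065 is true
  NOT legacy status: yes → false
  recommendation letters ≥ 5: 0 ≥ 5 is false
  in-state resident: yes → true
  ACT score between 13 and 23: 31 in [13, 23] is false
  first-generation student: no → false
  disciplinary record: yes → true
  class-rank percentile ≥ 63%: 77 ≥ 63 is true
  interview rating > 5: 1 > 5 is false
  GPA ≥ 1.99: 2.27 ≥ 1.99 is true
  intended major ∈ {Business, STEM}: Arts is not in the set → false
  community-service hours = 130 hours: 8 == 130 is false
  interview rating ≤ 3: 1 ≤ 3 is true
  ACT score ≥ 18: 31 ≥ 18 is true
Combine:
[1.1] true → false = false
[1.2.1] false OR true = true
[1.2] NOT true = false
[1.3.1] false OR false OR true = true
[1.3] NOT true = false
[1] false OR false OR false = false
[2.1] true OR false OR true = true
[2.2.1.1] false AND false = false
[2.2.1] NOT false = true
[2.2.2] true AND true = true
[2.2] true AND true = true
[2] true → true = true
[root] exactly-one(false, true) = true
Overall: true → admitted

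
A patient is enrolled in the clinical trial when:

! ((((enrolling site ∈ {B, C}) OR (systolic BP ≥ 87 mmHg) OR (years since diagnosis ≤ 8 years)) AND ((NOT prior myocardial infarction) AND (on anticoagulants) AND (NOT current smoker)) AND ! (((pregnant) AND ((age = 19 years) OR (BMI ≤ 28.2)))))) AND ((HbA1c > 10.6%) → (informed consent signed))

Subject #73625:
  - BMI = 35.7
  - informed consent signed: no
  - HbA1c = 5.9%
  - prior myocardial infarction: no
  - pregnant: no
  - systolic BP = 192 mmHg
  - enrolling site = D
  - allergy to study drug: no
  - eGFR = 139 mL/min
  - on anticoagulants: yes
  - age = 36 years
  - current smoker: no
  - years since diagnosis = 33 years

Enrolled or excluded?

Atomic conditions:
  enrolling site ∈ {B, C}: D is not in the set → false
  systolic BP ≥ 87 mmHg: 192 ≥ 87 is true
  years since diagnosis ≤ 8 years: 33 ≤ 8 is false
  NOT prior myocardial infarction: no → true
  on anticoagulants: yes → true
  NOT current smoker: no → true
  pregnant: no → false
  age = 19 years: 36 == 19 is false
  BMI ≤ 28.2: 35.7 ≤ 28.2 is false
  HbA1c > 10.6%: 5.9 > 10.6 is false
  informed consent signed: no → false
Combine:
[1.1.1] false OR true OR false = true
[1.1.2] true AND true AND true = true
[1.1.3.1.2] false OR false = false
[1.1.3.1] false AND false = false
[1.1.3] NOT false = true
[1.1] true AND true AND true = true
[1] NOT true = false
[2] false → false (antecedent false ⇒ implication holds) = true
[root] false AND true = false
Overall: false → excluded

Excluded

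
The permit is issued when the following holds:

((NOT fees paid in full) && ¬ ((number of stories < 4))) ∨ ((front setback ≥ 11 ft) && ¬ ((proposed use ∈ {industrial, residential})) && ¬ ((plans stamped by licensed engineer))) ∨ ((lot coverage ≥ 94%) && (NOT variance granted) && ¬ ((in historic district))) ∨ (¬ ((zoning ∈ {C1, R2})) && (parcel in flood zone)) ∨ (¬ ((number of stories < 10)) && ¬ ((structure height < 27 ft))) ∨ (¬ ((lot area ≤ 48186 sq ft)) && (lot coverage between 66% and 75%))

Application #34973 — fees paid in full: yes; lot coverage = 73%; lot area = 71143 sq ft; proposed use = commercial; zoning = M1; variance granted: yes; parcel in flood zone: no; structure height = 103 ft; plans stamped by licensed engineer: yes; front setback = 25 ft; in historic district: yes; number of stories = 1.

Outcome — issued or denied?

Atomic conditions:
  NOT fees paid in full: yes → false
  number of stories < 4: 1 < 4 is true
  front setback ≥ 11 ft: 25 ≥ 11 is true
  proposed use ∈ {industrial, residential}: commercial is not in the set → false
  plans stamped by licensed engineer: yes → true
  lot coverage ≥ 94%: 73 ≥ 94 is false
  NOT variance granted: yes → false
  in historic district: yes → true
  zoning ∈ {C1, R2}: M1 is not in the set → false
  parcel in flood zone: no → false
  number of stories < 10: 1 < 10 is true
  structure height < 27 ft: 103 < 27 is false
  lot area ≤ 48186 sq ft: 71143 ≤ 48186 is false
  lot coverage between 66% and 75%: 73 in [66, 75] is true
Combine:
[1.2] NOT true = false
[1] false AND false = false
[2.2] NOT false = true
[2.3] NOT true = false
[2] true AND true AND false = false
[3.3] NOT true = false
[3] false AND false AND false = false
[4.1] NOT false = true
[4] true AND false = false
[5.1] NOT true = false
[5.2] NOT false = true
[5] false AND true = false
[6.1] NOT false = true
[6] true AND true = true
[root] false OR false OR false OR false OR false OR true = true
Overall: true → issued

Issued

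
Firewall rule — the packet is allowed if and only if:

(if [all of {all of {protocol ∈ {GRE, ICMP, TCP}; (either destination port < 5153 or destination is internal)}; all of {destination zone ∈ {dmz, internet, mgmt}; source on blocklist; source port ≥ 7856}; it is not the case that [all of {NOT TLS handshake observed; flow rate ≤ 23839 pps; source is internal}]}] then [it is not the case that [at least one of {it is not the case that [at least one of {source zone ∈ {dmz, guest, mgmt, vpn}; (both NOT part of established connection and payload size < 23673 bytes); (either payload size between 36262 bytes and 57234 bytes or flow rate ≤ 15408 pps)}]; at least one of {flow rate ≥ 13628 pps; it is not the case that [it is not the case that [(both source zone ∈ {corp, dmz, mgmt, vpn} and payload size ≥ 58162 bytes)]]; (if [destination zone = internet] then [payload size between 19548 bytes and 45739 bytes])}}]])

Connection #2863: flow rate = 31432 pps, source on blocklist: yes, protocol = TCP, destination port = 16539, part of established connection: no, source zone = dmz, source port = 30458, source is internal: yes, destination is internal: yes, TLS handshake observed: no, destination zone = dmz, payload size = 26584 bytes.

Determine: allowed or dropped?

Atomic conditions:
  protocol ∈ {GRE, ICMP, TCP}: TCP is in the set → true
  destination port < 5153: 16539 < 5153 is false
  destination is internal: yes → true
  destination zone ∈ {dmz, internet, mgmt}: dmz is in the set → true
  source on blocklist: yes → true
  source port ≥ 7856: 30458 ≥ 7856 is true
  NOT TLS handshake observed: no → true
  flow rate ≤ 23839 pps: 31432 ≤ 23839 is false
  source is internal: yes → true
  source zone ∈ {dmz, guest, mgmt, vpn}: dmz is in the set → true
  NOT part of established connection: no → true
  payload size < 23673 bytes: 26584 < 23673 is false
  payload size between 36262 bytes and 57234 bytes: 26584 in [36262, 57234] is false
  flow rate ≤ 15408 pps: 31432 ≤ 15408 is false
  flow rate ≥ 13628 pps: 31432 ≥ 13628 is true
  source zone ∈ {corp, dmz, mgmt, vpn}: dmz is in the set → true
  payload size ≥ 58162 bytes: 26584 ≥ 58162 is false
  destination zone = internet: dmz == internet is false
  payload size between 19548 bytes and 45739 bytes: 26584 in [19548, 45739] is true
Combine:
[1.1.2] false OR true = true
[1.1] true AND true = true
[1.2] true AND true AND true = true
[1.3.1] true AND false AND true = false
[1.3] NOT false = true
[1] true AND true AND true = true
[2.1.1.1.2] true AND false = false
[2.1.1.1.3] false OR false = false
[2.1.1.1] true OR false OR false = true
[2.1.1] NOT true = false
[2.1.2.2.1.1] true AND false = false
[2.1.2.2.1] NOT false = true
[2.1.2.2] NOT true = false
[2.1.2.3] false → true (antecedent false ⇒ implication holds) = true
[2.1.2] true OR false OR true = true
[2.1] false OR true = true
[2] NOT true = false
[root] true → false = false
Overall: false → dropped

Dropped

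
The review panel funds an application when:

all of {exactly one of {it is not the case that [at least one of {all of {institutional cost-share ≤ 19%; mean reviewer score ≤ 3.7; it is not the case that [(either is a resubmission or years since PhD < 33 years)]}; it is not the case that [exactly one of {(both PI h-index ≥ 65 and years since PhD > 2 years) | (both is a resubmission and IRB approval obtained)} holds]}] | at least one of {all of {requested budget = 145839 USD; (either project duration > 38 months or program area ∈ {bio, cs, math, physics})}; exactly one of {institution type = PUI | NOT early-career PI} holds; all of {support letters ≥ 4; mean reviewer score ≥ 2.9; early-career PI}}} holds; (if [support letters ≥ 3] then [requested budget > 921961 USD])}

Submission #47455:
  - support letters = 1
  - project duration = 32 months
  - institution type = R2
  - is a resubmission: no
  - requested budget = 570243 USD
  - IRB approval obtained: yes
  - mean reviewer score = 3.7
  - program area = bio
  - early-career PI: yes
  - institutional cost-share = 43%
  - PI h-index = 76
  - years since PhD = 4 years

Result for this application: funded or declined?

Atomic conditions:
  institutional cost-share ≤ 19%: 43 ≤ 19 is false
  mean reviewer score ≤ 3.7: 3.7 ≤ 3.7 is true
  is a resubmission: no → false
  years since PhD < 33 years: 4 < 33 is true
  PI h-index ≥ 65: 76 ≥ 65 is true
  years since PhD > 2 years: 4 > 2 is true
  IRB approval obtained: yes → true
  requested budget = 145839 USD: 570243 == 145839 is false
  project duration > 38 months: 32 > 38 is false
  program area ∈ {bio, cs, math, physics}: bio is in the set → true
  institution type = PUI: R2 == PUI is false
  NOT early-career PI: yes → false
  support letters ≥ 4: 1 ≥ 4 is false
  mean reviewer score ≥ 2.9: 3.7 ≥ 2.9 is true
  early-career PI: yes → true
  support letters ≥ 3: 1 ≥ 3 is false
  requested budget > 921961 USD: 570243 > 921961 is false
Combine:
[1.1.1.1.3.1] false OR true = true
[1.1.1.1.3] NOT true = false
[1.1.1.1] false AND true AND false = false
[1.1.1.2.1.1] true AND true = true
[1.1.1.2.1.2] false AND true = false
[1.1.1.2.1] exactly-one(true, false) = true
[1.1.1.2] NOT true = false
[1.1.1] false OR false = false
[1.1] NOT false = true
[1.2.1.2] false OR true = true
[1.2.1] false AND true = false
[1.2.2] exactly-one(false, false) = false
[1.2.3] false AND true AND true = false
[1.2] false OR false OR false = false
[1] exactly-one(true, false) = true
[2] false → false (antecedent false ⇒ implication holds) = true
[root] true AND true = true
Overall: true → funded

Funded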